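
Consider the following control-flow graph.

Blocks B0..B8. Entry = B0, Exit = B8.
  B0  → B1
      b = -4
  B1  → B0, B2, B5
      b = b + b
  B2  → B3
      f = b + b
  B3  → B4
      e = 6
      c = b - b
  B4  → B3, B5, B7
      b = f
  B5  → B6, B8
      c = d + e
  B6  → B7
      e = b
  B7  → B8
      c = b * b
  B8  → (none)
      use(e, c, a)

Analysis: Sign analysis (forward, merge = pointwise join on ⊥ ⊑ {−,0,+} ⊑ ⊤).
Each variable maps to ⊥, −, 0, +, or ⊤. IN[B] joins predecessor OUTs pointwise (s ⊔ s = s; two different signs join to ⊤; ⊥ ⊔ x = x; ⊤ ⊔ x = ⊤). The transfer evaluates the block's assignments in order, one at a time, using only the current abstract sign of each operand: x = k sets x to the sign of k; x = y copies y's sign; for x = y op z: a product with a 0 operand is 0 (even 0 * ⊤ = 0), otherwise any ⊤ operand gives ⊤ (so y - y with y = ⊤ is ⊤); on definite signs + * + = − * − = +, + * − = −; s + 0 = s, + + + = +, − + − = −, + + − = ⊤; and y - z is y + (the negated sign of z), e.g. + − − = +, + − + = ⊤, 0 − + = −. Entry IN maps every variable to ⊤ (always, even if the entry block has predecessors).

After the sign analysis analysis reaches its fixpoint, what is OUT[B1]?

Per-block solution:
  B0: | IN=(all ⊤) | OUT={b:-; rest ⊤}
  B1: | IN={b:-; rest ⊤} | OUT={b:-; rest ⊤}
  B2: | IN={b:-; rest ⊤} | OUT={b:-, f:-; rest ⊤}
  B3: | IN={b:-, f:-; rest ⊤} | OUT={b:-, e:+, f:-; rest ⊤}
  B4: | IN={b:-, e:+, f:-; rest ⊤} | OUT={b:-, e:+, f:-; rest ⊤}
  B5: | IN={b:-; rest ⊤} | OUT={b:-; rest ⊤}
  B6: | IN={b:-; rest ⊤} | OUT={b:-, e:-; rest ⊤}
  B7: | IN={b:-; rest ⊤} | OUT={b:-, c:+; rest ⊤}
  B8: | IN={b:-; rest ⊤} | OUT={b:-; rest ⊤}

Merge at B1: IN[B1] = OUT[B0] = {a: ⊤, b: -, c: ⊤, d: ⊤, e: ⊤, f: ⊤}
Applying B1's transfer function to that IN value gives OUT[B1] (row B1 above).

Answer: {a: ⊤, b: -, c: ⊤, d: ⊤, e: ⊤, f: ⊤}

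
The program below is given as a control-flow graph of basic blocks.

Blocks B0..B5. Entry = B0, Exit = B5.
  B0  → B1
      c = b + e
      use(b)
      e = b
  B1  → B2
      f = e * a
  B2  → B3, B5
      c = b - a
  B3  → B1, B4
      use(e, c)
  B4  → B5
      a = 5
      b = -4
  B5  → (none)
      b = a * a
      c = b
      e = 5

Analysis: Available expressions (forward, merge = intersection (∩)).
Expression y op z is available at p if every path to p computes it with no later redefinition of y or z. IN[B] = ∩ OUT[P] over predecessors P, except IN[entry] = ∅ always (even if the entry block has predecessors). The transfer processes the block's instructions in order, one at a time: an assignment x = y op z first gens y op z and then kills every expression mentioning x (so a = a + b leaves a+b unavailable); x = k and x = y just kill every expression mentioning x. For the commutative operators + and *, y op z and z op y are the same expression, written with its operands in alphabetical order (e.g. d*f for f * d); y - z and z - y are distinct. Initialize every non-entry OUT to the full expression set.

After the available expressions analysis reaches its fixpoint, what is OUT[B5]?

Answer: {a*a}

Working:
Converged values:
  B0: | IN={} | OUT={}
  B1: | IN={} | OUT={a*e}
  B2: | IN={a*e} | OUT={a*e, b-a}
  B3: | IN={a*e, b-a} | OUT={a*e, b-a}
  B4: | IN={a*e, b-a} | OUT={}
  B5: | IN={} | OUT={a*a}

Merge at B5: IN[B5] = OUT[B2] ∩ OUT[B4] = {}
Applying B5's transfer function to that IN value gives OUT[B5] (row B5 above).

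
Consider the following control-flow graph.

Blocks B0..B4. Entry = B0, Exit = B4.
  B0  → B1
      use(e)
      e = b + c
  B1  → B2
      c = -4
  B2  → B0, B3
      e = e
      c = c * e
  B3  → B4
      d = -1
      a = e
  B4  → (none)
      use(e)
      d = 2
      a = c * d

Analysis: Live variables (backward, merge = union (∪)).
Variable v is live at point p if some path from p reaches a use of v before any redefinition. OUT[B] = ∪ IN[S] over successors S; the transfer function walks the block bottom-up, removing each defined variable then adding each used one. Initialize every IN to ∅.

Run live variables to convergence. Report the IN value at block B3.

Fixpoint table:
  B0:   IN={b, c, e}   OUT={b, e}
  B1:   IN={b, e}   OUT={b, c, e}
  B2:   IN={b, c, e}   OUT={b, c, e}
  B3:   IN={c, e}   OUT={c, e}
  B4:   IN={c, e}   OUT={}

Merge at B3: OUT[B3] = IN[B4] = {c, e}
Applying B3's transfer function to that OUT value gives IN[B3] (row B3 above).

Answer: {c, e}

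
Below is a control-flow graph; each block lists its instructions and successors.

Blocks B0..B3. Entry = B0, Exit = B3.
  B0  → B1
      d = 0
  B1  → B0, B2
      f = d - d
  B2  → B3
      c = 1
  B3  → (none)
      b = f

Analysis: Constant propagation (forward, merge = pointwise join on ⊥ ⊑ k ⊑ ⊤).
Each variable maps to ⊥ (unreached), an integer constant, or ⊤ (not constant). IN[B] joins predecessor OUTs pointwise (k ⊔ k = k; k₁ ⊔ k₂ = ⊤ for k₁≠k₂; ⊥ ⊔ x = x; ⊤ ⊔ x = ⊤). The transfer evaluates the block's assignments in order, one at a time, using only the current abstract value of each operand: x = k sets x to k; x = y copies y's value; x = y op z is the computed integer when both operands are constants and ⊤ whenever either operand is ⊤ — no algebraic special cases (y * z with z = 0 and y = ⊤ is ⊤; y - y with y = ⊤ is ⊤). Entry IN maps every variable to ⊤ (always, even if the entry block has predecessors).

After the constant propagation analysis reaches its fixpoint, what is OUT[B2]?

Answer: {a: ⊤, b: ⊤, c: 1, d: 0, e: ⊤, f: 0}

Working:
Converged values:
  B0: | IN=(all ⊤) | OUT={d:0; rest ⊤}
  B1: | IN={d:0; rest ⊤} | OUT={d:0, f:0; rest ⊤}
  B2: | IN={d:0, f:0; rest ⊤} | OUT={c:1, d:0, f:0; rest ⊤}
  B3: | IN={c:1, d:0, f:0; rest ⊤} | OUT={b:0, c:1, d:0, f:0; rest ⊤}

Merge at B2: IN[B2] = OUT[B1] = {a: ⊤, b: ⊤, c: ⊤, d: 0, e: ⊤, f: 0}
Applying B2's transfer function to that IN value gives OUT[B2] (row B2 above).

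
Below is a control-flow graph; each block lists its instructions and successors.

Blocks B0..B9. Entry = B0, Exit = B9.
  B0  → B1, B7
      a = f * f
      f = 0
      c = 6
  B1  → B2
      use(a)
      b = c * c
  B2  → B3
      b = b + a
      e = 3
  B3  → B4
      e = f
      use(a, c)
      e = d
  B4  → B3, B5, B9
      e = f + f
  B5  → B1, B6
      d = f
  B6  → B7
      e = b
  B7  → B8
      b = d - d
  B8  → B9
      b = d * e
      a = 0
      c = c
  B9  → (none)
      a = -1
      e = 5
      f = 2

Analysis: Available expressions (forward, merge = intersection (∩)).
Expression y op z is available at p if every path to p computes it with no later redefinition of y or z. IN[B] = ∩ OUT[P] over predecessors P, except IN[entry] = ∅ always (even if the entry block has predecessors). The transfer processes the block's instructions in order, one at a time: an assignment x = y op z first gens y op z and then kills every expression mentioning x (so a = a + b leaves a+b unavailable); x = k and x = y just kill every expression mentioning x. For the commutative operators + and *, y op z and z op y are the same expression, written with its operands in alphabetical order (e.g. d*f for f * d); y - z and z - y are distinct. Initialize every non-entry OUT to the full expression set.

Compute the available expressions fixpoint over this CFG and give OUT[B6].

Fixpoint table:
  B0: | IN={} | OUT={}
  B1: | IN={} | OUT={c*c}
  B2: | IN={c*c} | OUT={c*c}
  B3: | IN={c*c} | OUT={c*c}
  B4: | IN={c*c} | OUT={c*c, f+f}
  B5: | IN={c*c, f+f} | OUT={c*c, f+f}
  B6: | IN={c*c, f+f} | OUT={c*c, f+f}
  B7: | IN={} | OUT={d-d}
  B8: | IN={d-d} | OUT={d*e, d-d}
  B9: | IN={} | OUT={}

Merge at B6: IN[B6] = OUT[B5] = {c*c, f+f}
Applying B6's transfer function to that IN value gives OUT[B6] (row B6 above).

Answer: {c*c, f+f}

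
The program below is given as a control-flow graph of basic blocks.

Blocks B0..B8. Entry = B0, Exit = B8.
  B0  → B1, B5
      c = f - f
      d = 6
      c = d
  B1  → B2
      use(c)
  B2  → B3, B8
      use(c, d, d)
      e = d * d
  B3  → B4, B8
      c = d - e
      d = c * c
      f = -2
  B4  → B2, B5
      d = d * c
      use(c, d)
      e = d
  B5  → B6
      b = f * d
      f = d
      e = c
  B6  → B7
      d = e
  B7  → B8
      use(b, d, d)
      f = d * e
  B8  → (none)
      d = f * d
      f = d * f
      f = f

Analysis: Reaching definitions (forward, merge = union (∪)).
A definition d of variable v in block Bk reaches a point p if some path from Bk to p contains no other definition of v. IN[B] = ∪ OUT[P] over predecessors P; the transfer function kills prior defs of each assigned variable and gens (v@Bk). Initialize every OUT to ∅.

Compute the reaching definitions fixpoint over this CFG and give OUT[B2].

Answer: {c@B0, c@B3, d@B0, d@B4, e@B2, f@B3}

Derivation:
Converged values:
  B0: | IN={} | OUT={c@B0, d@B0}
  B1: | IN={c@B0, d@B0} | OUT={c@B0, d@B0}
  B2: | IN={c@B0, c@B3, d@B0, d@B4, e@B4, f@B3} | OUT={c@B0, c@B3, d@B0, d@B4, e@B2, f@B3}
  B3: | IN={c@B0, c@B3, d@B0, d@B4, e@B2, f@B3} | OUT={c@B3, d@B3, e@B2, f@B3}
  B4: | IN={c@B3, d@B3, e@B2, f@B3} | OUT={c@B3, d@B4, e@B4, f@B3}
  B5: | IN={c@B0, c@B3, d@B0, d@B4, e@B4, f@B3} | OUT={b@B5, c@B0, c@B3, d@B0, d@B4, e@B5, f@B5}
  B6: | IN={b@B5, c@B0, c@B3, d@B0, d@B4, e@B5, f@B5} | OUT={b@B5, c@B0, c@B3, d@B6, e@B5, f@B5}
  B7: | IN={b@B5, c@B0, c@B3, d@B6, e@B5, f@B5} | OUT={b@B5, c@B0, c@B3, d@B6, e@B5, f@B7}
  B8: | IN={b@B5, c@B0, c@B3, d@B0, d@B3, d@B4, d@B6, e@B2, e@B5, f@B3, f@B7} | OUT={b@B5, c@B0, c@B3, d@B8, e@B2, e@B5, f@B8}

Merge at B2: IN[B2] = OUT[B1] ⊔ OUT[B4] = {c@B0, c@B3, d@B0, d@B4, e@B4, f@B3}
Applying B2's transfer function to that IN value gives OUT[B2] (row B2 above).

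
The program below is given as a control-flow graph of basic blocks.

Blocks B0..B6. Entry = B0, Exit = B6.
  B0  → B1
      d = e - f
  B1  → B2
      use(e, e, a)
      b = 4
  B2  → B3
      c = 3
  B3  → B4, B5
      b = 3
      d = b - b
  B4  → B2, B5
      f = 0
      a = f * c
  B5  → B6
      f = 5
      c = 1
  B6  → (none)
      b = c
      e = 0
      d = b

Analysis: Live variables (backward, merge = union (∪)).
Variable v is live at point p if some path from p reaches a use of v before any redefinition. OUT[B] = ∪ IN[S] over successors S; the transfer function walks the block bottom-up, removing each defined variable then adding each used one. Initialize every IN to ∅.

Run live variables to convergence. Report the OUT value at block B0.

Converged values:
  B0:  IN={a, e, f}  OUT={a, e}
  B1:  IN={a, e}  OUT={}
  B2:  IN={}  OUT={c}
  B3:  IN={c}  OUT={c}
  B4:  IN={c}  OUT={}
  B5:  IN={}  OUT={c}
  B6:  IN={c}  OUT={}

Merge at B0: OUT[B0] = IN[B1] = {a, e}

Answer: {a, e}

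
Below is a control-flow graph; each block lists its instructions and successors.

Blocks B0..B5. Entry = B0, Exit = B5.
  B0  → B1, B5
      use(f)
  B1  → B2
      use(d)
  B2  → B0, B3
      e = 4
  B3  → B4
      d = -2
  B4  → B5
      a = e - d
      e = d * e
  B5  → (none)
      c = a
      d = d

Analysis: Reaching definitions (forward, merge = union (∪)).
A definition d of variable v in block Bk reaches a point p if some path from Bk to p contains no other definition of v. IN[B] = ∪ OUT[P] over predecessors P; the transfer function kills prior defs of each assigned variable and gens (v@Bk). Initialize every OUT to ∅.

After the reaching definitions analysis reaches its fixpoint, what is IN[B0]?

Converged values:
  B0:  IN={e@B2}  OUT={e@B2}
  B1:  IN={e@B2}  OUT={e@B2}
  B2:  IN={e@B2}  OUT={e@B2}
  B3:  IN={e@B2}  OUT={d@B3, e@B2}
  B4:  IN={d@B3, e@B2}  OUT={a@B4, d@B3, e@B4}
  B5:  IN={a@B4, d@B3, e@B2, e@B4}  OUT={a@B4, c@B5, d@B5, e@B2, e@B4}

Merge at B0 (entry node, so the boundary value {} is joined with the incoming edge(s)): IN[B0] = {} ⊔ OUT[B2] = {e@B2}

Answer: {e@B2}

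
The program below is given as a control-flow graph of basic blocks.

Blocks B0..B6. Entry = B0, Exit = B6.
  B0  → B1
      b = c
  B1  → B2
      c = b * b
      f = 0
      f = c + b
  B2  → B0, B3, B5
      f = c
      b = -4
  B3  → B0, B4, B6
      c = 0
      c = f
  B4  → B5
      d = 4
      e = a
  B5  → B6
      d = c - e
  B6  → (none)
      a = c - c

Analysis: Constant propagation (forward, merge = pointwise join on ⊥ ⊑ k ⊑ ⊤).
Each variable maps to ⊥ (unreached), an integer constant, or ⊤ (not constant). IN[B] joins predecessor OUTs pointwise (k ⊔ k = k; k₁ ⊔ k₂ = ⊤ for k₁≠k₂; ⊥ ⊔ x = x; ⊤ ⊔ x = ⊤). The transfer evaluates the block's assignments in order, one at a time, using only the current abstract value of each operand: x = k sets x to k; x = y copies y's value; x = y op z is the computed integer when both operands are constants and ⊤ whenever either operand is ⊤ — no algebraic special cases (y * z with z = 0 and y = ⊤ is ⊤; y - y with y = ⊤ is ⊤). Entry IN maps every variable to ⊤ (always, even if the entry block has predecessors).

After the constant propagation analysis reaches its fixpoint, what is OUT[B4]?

Converged values:
  B0: | IN=(all ⊤) | OUT=(all ⊤)
  B1: | IN=(all ⊤) | OUT=(all ⊤)
  B2: | IN=(all ⊤) | OUT={b:-4; rest ⊤}
  B3: | IN={b:-4; rest ⊤} | OUT={b:-4; rest ⊤}
  B4: | IN={b:-4; rest ⊤} | OUT={b:-4, d:4; rest ⊤}
  B5: | IN={b:-4; rest ⊤} | OUT={b:-4; rest ⊤}
  B6: | IN={b:-4; rest ⊤} | OUT={b:-4; rest ⊤}

Merge at B4: IN[B4] = OUT[B3] = {a: ⊤, b: -4, c: ⊤, d: ⊤, e: ⊤, f: ⊤}
Applying B4's transfer function to that IN value gives OUT[B4] (row B4 above).

Answer: {a: ⊤, b: -4, c: ⊤, d: 4, e: ⊤, f: ⊤}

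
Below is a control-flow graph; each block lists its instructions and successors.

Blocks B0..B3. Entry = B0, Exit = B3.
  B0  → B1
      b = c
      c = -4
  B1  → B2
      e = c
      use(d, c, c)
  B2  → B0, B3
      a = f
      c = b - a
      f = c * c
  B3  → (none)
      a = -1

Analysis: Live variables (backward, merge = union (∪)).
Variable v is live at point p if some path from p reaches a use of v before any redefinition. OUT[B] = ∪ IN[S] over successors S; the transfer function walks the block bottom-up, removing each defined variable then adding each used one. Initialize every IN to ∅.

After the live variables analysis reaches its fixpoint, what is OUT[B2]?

Answer: {c, d, f}

Working:
Converged values:
  B0: | IN={c, d, f} | OUT={b, c, d, f}
  B1: | IN={b, c, d, f} | OUT={b, d, f}
  B2: | IN={b, d, f} | OUT={c, d, f}
  B3: | IN={} | OUT={}

Merge at B2: OUT[B2] = IN[B0] ⊔ IN[B3] = {c, d, f}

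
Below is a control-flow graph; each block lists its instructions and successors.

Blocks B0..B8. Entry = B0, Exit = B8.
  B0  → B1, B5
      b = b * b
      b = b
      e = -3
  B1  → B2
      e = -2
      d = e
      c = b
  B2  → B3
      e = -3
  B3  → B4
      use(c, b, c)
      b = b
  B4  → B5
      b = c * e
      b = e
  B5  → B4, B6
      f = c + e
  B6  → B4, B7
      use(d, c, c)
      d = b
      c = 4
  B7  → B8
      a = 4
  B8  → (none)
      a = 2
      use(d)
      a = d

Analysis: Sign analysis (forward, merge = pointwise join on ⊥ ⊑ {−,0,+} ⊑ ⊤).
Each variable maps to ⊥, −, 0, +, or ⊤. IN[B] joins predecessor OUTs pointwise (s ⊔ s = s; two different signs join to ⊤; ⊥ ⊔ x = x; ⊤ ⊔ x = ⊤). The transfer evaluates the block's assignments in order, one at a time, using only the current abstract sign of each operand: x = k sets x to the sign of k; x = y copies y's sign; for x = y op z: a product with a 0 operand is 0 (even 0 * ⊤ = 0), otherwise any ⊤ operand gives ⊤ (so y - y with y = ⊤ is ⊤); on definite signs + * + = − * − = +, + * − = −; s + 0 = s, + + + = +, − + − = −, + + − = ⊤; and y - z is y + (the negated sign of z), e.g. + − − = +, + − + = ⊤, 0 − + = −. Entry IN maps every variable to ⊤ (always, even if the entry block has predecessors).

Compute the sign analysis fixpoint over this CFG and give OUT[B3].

Answer: {a: ⊤, b: ⊤, c: ⊤, d: -, e: -, f: ⊤}

Trace:
Converged values:
  B0:  IN=(all ⊤)  OUT={e:-; rest ⊤}
  B1:  IN={e:-; rest ⊤}  OUT={d:-, e:-; rest ⊤}
  B2:  IN={d:-, e:-; rest ⊤}  OUT={d:-, e:-; rest ⊤}
  B3:  IN={d:-, e:-; rest ⊤}  OUT={d:-, e:-; rest ⊤}
  B4:  IN={e:-; rest ⊤}  OUT={b:-, e:-; rest ⊤}
  B5:  IN={e:-; rest ⊤}  OUT={e:-; rest ⊤}
  B6:  IN={e:-; rest ⊤}  OUT={c:+, e:-; rest ⊤}
  B7:  IN={c:+, e:-; rest ⊤}  OUT={a:+, c:+, e:-; rest ⊤}
  B8:  IN={a:+, c:+, e:-; rest ⊤}  OUT={c:+, e:-; rest ⊤}

Merge at B3: IN[B3] = OUT[B2] = {a: ⊤, b: ⊤, c: ⊤, d: -, e: -, f: ⊤}
Applying B3's transfer function to that IN value gives OUT[B3] (row B3 above).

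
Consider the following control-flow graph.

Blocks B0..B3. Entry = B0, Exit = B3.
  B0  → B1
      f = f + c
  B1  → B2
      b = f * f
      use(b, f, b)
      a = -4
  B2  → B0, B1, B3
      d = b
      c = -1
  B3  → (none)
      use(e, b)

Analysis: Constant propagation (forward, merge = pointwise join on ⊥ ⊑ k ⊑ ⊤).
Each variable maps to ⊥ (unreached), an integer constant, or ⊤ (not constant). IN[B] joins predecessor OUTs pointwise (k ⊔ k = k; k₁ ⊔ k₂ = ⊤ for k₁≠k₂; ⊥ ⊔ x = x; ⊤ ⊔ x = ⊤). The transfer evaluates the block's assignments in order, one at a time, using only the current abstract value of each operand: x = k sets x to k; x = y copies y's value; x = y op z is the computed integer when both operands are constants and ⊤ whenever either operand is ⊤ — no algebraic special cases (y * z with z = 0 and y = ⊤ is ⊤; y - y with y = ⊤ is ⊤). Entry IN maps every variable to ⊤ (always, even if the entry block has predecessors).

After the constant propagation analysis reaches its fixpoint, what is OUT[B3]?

Per-block solution:
  B0:   IN=(all ⊤)   OUT=(all ⊤)
  B1:   IN=(all ⊤)   OUT={a:-4; rest ⊤}
  B2:   IN={a:-4; rest ⊤}   OUT={a:-4, c:-1; rest ⊤}
  B3:   IN={a:-4, c:-1; rest ⊤}   OUT={a:-4, c:-1; rest ⊤}

Merge at B3: IN[B3] = OUT[B2] = {a: -4, b: ⊤, c: -1, d: ⊤, e: ⊤, f: ⊤}
Applying B3's transfer function to that IN value gives OUT[B3] (row B3 above).

Answer: {a: -4, b: ⊤, c: -1, d: ⊤, e: ⊤, f: ⊤}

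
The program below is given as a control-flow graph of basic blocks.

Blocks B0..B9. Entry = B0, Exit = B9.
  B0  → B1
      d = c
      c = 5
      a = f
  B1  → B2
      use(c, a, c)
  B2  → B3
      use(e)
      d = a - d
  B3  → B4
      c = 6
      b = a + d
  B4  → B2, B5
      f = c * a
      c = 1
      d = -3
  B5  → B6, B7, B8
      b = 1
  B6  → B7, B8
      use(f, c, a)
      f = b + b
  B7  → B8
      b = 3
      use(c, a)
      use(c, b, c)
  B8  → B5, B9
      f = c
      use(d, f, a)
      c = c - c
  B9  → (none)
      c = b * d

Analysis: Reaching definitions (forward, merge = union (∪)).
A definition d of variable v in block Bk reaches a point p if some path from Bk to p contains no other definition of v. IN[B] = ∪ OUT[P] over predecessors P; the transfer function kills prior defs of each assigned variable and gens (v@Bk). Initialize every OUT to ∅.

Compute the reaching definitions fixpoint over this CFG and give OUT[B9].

Per-block solution:
  B0:   IN={}   OUT={a@B0, c@B0, d@B0}
  B1:   IN={a@B0, c@B0, d@B0}   OUT={a@B0, c@B0, d@B0}
  B2:   IN={a@B0, b@B3, c@B0, c@B4, d@B0, d@B4, f@B4}   OUT={a@B0, b@B3, c@B0, c@B4, d@B2, f@B4}
  B3:   IN={a@B0, b@B3, c@B0, c@B4, d@B2, f@B4}   OUT={a@B0, b@B3, c@B3, d@B2, f@B4}
  B4:   IN={a@B0, b@B3, c@B3, d@B2, f@B4}   OUT={a@B0, b@B3, c@B4, d@B4, f@B4}
  B5:   IN={a@B0, b@B3, b@B5, b@B7, c@B4, c@B8, d@B4, f@B4, f@B8}   OUT={a@B0, b@B5, c@B4, c@B8, d@B4, f@B4, f@B8}
  B6:   IN={a@B0, b@B5, c@B4, c@B8, d@B4, f@B4, f@B8}   OUT={a@B0, b@B5, c@B4, c@B8, d@B4, f@B6}
  B7:   IN={a@B0, b@B5, c@B4, c@B8, d@B4, f@B4, f@B6, f@B8}   OUT={a@B0, b@B7, c@B4, c@B8, d@B4, f@B4, f@B6, f@B8}
  B8:   IN={a@B0, b@B5, b@B7, c@B4, c@B8, d@B4, f@B4, f@B6, f@B8}   OUT={a@B0, b@B5, b@B7, c@B8, d@B4, f@B8}
  B9:   IN={a@B0, b@B5, b@B7, c@B8, d@B4, f@B8}   OUT={a@B0, b@B5, b@B7, c@B9, d@B4, f@B8}

Merge at B9: IN[B9] = OUT[B8] = {a@B0, b@B5, b@B7, c@B8, d@B4, f@B8}
Applying B9's transfer function to that IN value gives OUT[B9] (row B9 above).

Answer: {a@B0, b@B5, b@B7, c@B9, d@B4, f@B8}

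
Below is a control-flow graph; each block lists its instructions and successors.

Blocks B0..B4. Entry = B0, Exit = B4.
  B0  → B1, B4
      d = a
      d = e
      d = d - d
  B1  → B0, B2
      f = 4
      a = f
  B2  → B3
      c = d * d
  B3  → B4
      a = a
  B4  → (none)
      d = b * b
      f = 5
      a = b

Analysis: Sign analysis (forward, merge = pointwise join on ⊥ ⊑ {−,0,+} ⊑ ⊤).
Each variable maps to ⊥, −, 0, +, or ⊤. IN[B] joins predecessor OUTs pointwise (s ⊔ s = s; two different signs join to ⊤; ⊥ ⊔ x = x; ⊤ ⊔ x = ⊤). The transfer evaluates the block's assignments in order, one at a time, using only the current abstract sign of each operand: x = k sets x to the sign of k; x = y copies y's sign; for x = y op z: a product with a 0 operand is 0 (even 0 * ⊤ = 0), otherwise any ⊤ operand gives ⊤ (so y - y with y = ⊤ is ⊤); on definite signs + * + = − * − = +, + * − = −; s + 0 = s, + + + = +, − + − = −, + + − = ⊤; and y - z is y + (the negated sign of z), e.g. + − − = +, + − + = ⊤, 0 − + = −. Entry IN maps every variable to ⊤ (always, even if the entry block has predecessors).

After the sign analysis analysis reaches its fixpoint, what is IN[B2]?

Fixpoint table:
  B0:  IN=(all ⊤)  OUT=(all ⊤)
  B1:  IN=(all ⊤)  OUT={a:+, f:+; rest ⊤}
  B2:  IN={a:+, f:+; rest ⊤}  OUT={a:+, f:+; rest ⊤}
  B3:  IN={a:+, f:+; rest ⊤}  OUT={a:+, f:+; rest ⊤}
  B4:  IN=(all ⊤)  OUT={f:+; rest ⊤}

Merge at B2: IN[B2] = OUT[B1] = {a: +, b: ⊤, c: ⊤, d: ⊤, e: ⊤, f: +}

Answer: {a: +, b: ⊤, c: ⊤, d: ⊤, e: ⊤, f: +}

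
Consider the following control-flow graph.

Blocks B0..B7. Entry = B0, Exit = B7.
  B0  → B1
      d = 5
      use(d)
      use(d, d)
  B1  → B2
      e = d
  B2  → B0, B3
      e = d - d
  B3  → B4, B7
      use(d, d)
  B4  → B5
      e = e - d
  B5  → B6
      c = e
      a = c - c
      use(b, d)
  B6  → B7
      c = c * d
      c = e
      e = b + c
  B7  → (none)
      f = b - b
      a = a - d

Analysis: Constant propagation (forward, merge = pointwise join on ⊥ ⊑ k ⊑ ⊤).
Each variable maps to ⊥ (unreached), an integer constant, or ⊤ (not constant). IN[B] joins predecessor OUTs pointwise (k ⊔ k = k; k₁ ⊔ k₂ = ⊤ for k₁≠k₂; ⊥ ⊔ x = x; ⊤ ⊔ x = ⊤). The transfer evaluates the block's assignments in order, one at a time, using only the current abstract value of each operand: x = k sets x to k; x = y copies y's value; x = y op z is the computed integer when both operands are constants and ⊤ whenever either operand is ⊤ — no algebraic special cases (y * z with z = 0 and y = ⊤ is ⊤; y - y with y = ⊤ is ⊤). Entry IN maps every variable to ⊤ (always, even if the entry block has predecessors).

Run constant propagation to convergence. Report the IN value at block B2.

Fixpoint table:
  B0: | IN=(all ⊤) | OUT={d:5; rest ⊤}
  B1: | IN={d:5; rest ⊤} | OUT={d:5, e:5; rest ⊤}
  B2: | IN={d:5, e:5; rest ⊤} | OUT={d:5, e:0; rest ⊤}
  B3: | IN={d:5, e:0; rest ⊤} | OUT={d:5, e:0; rest ⊤}
  B4: | IN={d:5, e:0; rest ⊤} | OUT={d:5, e:-5; rest ⊤}
  B5: | IN={d:5, e:-5; rest ⊤} | OUT={a:0, c:-5, d:5, e:-5; rest ⊤}
  B6: | IN={a:0, c:-5, d:5, e:-5; rest ⊤} | OUT={a:0, c:-5, d:5; rest ⊤}
  B7: | IN={d:5; rest ⊤} | OUT={d:5; rest ⊤}

Merge at B2: IN[B2] = OUT[B1] = {a: ⊤, b: ⊤, c: ⊤, d: 5, e: 5, f: ⊤}

Answer: {a: ⊤, b: ⊤, c: ⊤, d: 5, e: 5, f: ⊤}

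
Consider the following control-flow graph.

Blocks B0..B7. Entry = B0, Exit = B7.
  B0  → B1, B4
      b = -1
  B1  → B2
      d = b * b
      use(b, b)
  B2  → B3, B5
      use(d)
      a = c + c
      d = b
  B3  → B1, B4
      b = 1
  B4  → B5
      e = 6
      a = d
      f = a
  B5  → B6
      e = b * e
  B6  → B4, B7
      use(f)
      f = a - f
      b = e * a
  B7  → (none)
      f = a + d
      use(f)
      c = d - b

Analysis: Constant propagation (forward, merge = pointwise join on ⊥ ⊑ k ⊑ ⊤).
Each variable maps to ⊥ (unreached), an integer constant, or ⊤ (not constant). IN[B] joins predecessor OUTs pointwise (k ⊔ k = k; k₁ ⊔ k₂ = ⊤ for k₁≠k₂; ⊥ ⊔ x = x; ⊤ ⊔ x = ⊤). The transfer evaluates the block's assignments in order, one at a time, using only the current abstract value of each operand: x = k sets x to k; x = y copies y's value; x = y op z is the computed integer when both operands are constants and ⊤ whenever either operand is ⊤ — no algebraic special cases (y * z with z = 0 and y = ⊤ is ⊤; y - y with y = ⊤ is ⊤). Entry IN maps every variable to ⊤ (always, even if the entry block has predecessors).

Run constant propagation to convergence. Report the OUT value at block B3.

Answer: {a: ⊤, b: 1, c: ⊤, d: ⊤, e: ⊤, f: ⊤}

Trace:
Fixpoint table:
  B0:  IN=(all ⊤)  OUT={b:-1; rest ⊤}
  B1:  IN=(all ⊤)  OUT=(all ⊤)
  B2:  IN=(all ⊤)  OUT=(all ⊤)
  B3:  IN=(all ⊤)  OUT={b:1; rest ⊤}
  B4:  IN=(all ⊤)  OUT={e:6; rest ⊤}
  B5:  IN=(all ⊤)  OUT=(all ⊤)
  B6:  IN=(all ⊤)  OUT=(all ⊤)
  B7:  IN=(all ⊤)  OUT=(all ⊤)

Merge at B3: IN[B3] = OUT[B2] = {a: ⊤, b: ⊤, c: ⊤, d: ⊤, e: ⊤, f: ⊤}
Applying B3's transfer function to that IN value gives OUT[B3] (row B3 above).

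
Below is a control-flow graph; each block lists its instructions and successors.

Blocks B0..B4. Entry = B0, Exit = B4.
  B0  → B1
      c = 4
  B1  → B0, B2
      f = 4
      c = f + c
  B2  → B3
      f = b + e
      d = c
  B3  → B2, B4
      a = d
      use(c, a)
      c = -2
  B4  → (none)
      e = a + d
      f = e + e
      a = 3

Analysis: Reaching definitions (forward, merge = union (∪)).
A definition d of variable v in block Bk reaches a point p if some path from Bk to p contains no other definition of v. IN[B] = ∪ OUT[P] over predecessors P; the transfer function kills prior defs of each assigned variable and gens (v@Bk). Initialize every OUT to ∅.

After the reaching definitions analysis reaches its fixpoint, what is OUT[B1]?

Answer: {c@B1, f@B1}

Working:
Converged values:
  B0:  IN={c@B1, f@B1}  OUT={c@B0, f@B1}
  B1:  IN={c@B0, f@B1}  OUT={c@B1, f@B1}
  B2:  IN={a@B3, c@B1, c@B3, d@B2, f@B1, f@B2}  OUT={a@B3, c@B1, c@B3, d@B2, f@B2}
  B3:  IN={a@B3, c@B1, c@B3, d@B2, f@B2}  OUT={a@B3, c@B3, d@B2, f@B2}
  B4:  IN={a@B3, c@B3, d@B2, f@B2}  OUT={a@B4, c@B3, d@B2, e@B4, f@B4}

Merge at B1: IN[B1] = OUT[B0] = {c@B0, f@B1}
Applying B1's transfer function to that IN value gives OUT[B1] (row B1 above).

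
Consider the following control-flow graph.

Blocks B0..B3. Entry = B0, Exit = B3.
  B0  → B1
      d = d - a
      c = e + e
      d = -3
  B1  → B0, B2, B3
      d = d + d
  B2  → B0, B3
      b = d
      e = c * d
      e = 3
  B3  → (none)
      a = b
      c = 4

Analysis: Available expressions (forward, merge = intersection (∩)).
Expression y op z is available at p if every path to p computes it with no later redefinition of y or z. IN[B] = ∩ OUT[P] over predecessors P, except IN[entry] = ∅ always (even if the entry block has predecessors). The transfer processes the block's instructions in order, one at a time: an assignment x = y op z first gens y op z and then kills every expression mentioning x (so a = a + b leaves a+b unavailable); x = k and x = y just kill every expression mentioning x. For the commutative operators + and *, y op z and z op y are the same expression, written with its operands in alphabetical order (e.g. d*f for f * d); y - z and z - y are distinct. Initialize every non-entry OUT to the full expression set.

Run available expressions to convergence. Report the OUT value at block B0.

Per-block solution:
  B0: | IN={} | OUT={e+e}
  B1: | IN={e+e} | OUT={e+e}
  B2: | IN={e+e} | OUT={c*d}
  B3: | IN={} | OUT={}

Merge at B0 (entry node, so the boundary value {} is joined with the incoming edge(s)): IN[B0] = {} ∩ OUT[B1] ∩ OUT[B2] = {}
Applying B0's transfer function to that IN value gives OUT[B0] (row B0 above).

Answer: {e+e}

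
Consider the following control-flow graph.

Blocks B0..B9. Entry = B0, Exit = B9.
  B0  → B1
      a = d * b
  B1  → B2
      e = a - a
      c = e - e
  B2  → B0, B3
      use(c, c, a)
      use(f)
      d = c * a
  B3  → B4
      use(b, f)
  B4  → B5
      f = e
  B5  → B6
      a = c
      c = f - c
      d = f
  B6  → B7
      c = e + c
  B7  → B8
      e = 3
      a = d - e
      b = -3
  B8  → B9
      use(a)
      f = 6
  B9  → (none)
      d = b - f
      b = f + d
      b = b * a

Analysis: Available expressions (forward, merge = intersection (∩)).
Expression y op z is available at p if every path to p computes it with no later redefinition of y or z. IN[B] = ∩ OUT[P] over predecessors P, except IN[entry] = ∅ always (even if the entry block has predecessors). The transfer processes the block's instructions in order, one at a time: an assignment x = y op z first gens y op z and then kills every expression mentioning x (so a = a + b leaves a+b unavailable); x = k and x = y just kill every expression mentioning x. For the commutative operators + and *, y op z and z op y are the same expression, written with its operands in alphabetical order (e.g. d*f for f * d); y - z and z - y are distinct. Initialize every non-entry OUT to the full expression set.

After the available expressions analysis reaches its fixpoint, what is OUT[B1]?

Converged values:
  B0:  IN={}  OUT={b*d}
  B1:  IN={b*d}  OUT={a-a, b*d, e-e}
  B2:  IN={a-a, b*d, e-e}  OUT={a*c, a-a, e-e}
  B3:  IN={a*c, a-a, e-e}  OUT={a*c, a-a, e-e}
  B4:  IN={a*c, a-a, e-e}  OUT={a*c, a-a, e-e}
  B5:  IN={a*c, a-a, e-e}  OUT={e-e}
  B6:  IN={e-e}  OUT={e-e}
  B7:  IN={e-e}  OUT={d-e}
  B8:  IN={d-e}  OUT={d-e}
  B9:  IN={d-e}  OUT={d+f}

Merge at B1: IN[B1] = OUT[B0] = {b*d}
Applying B1's transfer function to that IN value gives OUT[B1] (row B1 above).

Answer: {a-a, b*d, e-e}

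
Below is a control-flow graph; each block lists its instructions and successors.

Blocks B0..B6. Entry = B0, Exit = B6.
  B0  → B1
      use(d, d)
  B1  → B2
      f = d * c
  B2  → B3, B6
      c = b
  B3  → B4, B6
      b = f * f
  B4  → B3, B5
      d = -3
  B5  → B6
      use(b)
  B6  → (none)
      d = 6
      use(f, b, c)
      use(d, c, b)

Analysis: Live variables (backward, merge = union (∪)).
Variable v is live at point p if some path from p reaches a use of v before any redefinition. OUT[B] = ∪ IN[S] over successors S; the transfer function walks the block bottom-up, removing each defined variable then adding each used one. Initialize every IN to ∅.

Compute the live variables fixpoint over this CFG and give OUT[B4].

Converged values:
  B0:   IN={b, c, d}   OUT={b, c, d}
  B1:   IN={b, c, d}   OUT={b, f}
  B2:   IN={b, f}   OUT={b, c, f}
  B3:   IN={c, f}   OUT={b, c, f}
  B4:   IN={b, c, f}   OUT={b, c, f}
  B5:   IN={b, c, f}   OUT={b, c, f}
  B6:   IN={b, c, f}   OUT={}

Merge at B4: OUT[B4] = IN[B3] ⊔ IN[B5] = {b, c, f}

Answer: {b, c, f}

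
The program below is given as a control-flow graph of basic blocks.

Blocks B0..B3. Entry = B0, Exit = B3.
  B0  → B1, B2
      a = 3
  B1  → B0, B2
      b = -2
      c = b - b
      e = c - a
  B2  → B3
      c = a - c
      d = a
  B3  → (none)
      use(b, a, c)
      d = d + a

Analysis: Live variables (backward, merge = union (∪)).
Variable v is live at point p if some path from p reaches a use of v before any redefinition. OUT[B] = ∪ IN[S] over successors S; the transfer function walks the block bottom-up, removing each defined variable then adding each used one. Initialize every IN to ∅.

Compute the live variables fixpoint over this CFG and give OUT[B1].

Answer: {a, b, c}

Derivation:
Converged values:
  B0:   IN={b, c}   OUT={a, b, c}
  B1:   IN={a}   OUT={a, b, c}
  B2:   IN={a, b, c}   OUT={a, b, c, d}
  B3:   IN={a, b, c, d}   OUT={}

Merge at B1: OUT[B1] = IN[B0] ⊔ IN[B2] = {a, b, c}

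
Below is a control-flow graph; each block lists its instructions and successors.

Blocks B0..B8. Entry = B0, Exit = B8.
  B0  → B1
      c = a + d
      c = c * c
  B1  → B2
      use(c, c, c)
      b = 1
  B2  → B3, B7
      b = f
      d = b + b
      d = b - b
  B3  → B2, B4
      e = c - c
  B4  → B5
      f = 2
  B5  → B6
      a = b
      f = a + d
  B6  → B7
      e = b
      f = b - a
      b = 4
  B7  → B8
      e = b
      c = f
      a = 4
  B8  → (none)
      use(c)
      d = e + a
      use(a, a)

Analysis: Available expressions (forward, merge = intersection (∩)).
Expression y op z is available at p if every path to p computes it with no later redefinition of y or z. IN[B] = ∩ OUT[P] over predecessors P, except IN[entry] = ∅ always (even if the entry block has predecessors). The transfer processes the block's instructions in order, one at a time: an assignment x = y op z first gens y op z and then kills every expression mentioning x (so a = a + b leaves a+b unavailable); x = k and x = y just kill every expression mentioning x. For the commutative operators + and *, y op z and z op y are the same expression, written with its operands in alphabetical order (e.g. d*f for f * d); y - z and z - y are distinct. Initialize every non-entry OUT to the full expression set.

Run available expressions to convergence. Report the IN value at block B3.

Fixpoint table:
  B0: | IN={} | OUT={a+d}
  B1: | IN={a+d} | OUT={a+d}
  B2: | IN={} | OUT={b+b, b-b}
  B3: | IN={b+b, b-b} | OUT={b+b, b-b, c-c}
  B4: | IN={b+b, b-b, c-c} | OUT={b+b, b-b, c-c}
  B5: | IN={b+b, b-b, c-c} | OUT={a+d, b+b, b-b, c-c}
  B6: | IN={a+d, b+b, b-b, c-c} | OUT={a+d, c-c}
  B7: | IN={} | OUT={}
  B8: | IN={} | OUT={a+e}

Merge at B3: IN[B3] = OUT[B2] = {b+b, b-b}

Answer: {b+b, b-b}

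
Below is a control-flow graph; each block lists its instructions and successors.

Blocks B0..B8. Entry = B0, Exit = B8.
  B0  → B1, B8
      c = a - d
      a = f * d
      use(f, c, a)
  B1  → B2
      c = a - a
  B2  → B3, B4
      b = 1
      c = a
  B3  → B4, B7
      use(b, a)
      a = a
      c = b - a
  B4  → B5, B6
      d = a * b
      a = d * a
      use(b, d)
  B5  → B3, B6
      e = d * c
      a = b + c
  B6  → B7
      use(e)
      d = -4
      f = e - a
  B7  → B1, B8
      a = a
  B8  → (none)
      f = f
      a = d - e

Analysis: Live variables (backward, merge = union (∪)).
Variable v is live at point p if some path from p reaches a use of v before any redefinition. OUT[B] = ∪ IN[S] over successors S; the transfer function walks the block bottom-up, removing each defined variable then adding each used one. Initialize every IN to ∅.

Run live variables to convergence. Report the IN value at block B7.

Answer: {a, d, e, f}

Derivation:
Per-block solution:
  B0:  IN={a, d, e, f}  OUT={a, d, e, f}
  B1:  IN={a, d, e, f}  OUT={a, d, e, f}
  B2:  IN={a, d, e, f}  OUT={a, b, c, d, e, f}
  B3:  IN={a, b, d, e, f}  OUT={a, b, c, d, e, f}
  B4:  IN={a, b, c, e, f}  OUT={a, b, c, d, e, f}
  B5:  IN={b, c, d, f}  OUT={a, b, d, e, f}
  B6:  IN={a, e}  OUT={a, d, e, f}
  B7:  IN={a, d, e, f}  OUT={a, d, e, f}
  B8:  IN={d, e, f}  OUT={}

Merge at B7: OUT[B7] = IN[B1] ⊔ IN[B8] = {a, d, e, f}
Applying B7's transfer function to that OUT value gives IN[B7] (row B7 above).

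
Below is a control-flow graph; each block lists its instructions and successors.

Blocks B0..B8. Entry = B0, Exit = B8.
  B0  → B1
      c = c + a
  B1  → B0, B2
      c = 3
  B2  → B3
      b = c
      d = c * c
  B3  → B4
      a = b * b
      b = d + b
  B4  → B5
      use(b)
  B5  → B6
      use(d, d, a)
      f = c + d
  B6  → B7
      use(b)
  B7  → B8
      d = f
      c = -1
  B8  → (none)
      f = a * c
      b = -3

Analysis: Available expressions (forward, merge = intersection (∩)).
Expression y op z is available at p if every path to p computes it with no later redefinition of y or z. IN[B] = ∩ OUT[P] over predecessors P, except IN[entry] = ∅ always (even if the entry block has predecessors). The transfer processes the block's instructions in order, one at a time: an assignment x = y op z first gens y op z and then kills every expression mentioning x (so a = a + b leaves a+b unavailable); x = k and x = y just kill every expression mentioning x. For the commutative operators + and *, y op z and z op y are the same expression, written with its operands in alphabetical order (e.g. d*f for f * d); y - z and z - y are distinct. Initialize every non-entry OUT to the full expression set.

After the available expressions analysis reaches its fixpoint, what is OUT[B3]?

Fixpoint table:
  B0:   IN={}   OUT={}
  B1:   IN={}   OUT={}
  B2:   IN={}   OUT={c*c}
  B3:   IN={c*c}   OUT={c*c}
  B4:   IN={c*c}   OUT={c*c}
  B5:   IN={c*c}   OUT={c*c, c+d}
  B6:   IN={c*c, c+d}   OUT={c*c, c+d}
  B7:   IN={c*c, c+d}   OUT={}
  B8:   IN={}   OUT={a*c}

Merge at B3: IN[B3] = OUT[B2] = {c*c}
Applying B3's transfer function to that IN value gives OUT[B3] (row B3 above).

Answer: {c*c}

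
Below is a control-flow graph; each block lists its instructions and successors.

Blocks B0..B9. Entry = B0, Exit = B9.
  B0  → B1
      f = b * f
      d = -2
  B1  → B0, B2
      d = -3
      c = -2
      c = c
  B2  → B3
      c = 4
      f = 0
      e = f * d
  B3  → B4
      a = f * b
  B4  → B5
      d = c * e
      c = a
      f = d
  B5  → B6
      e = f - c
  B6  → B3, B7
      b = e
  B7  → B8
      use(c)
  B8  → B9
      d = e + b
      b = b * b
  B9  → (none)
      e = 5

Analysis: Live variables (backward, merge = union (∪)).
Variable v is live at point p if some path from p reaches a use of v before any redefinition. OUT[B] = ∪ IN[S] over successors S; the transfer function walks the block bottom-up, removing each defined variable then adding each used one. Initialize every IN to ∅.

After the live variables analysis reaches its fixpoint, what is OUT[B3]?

Answer: {a, c, e}

Working:
Per-block solution:
  B0:   IN={b, f}   OUT={b, f}
  B1:   IN={b, f}   OUT={b, d, f}
  B2:   IN={b, d}   OUT={b, c, e, f}
  B3:   IN={b, c, e, f}   OUT={a, c, e}
  B4:   IN={a, c, e}   OUT={c, f}
  B5:   IN={c, f}   OUT={c, e, f}
  B6:   IN={c, e, f}   OUT={b, c, e, f}
  B7:   IN={b, c, e}   OUT={b, e}
  B8:   IN={b, e}   OUT={}
  B9:   IN={}   OUT={}

Merge at B3: OUT[B3] = IN[B4] = {a, c, e}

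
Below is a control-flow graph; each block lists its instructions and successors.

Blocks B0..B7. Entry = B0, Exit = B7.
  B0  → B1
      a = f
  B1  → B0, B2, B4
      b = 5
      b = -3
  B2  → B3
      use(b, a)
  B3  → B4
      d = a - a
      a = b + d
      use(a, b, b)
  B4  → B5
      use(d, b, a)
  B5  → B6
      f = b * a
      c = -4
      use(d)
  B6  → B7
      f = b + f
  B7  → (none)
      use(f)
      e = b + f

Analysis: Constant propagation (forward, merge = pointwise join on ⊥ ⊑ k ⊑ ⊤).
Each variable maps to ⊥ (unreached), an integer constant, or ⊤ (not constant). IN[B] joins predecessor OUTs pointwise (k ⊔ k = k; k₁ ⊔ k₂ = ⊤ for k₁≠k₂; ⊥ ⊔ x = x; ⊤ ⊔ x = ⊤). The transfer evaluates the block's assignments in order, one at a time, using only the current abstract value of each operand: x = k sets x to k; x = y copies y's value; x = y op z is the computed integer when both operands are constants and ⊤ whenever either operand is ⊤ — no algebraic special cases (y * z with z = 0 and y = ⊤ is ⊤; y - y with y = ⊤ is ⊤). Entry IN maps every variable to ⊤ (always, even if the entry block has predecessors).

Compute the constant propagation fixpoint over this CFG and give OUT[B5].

Answer: {a: ⊤, b: -3, c: -4, d: ⊤, e: ⊤, f: ⊤}

Derivation:
Converged values:
  B0:  IN=(all ⊤)  OUT=(all ⊤)
  B1:  IN=(all ⊤)  OUT={b:-3; rest ⊤}
  B2:  IN={b:-3; rest ⊤}  OUT={b:-3; rest ⊤}
  B3:  IN={b:-3; rest ⊤}  OUT={b:-3; rest ⊤}
  B4:  IN={b:-3; rest ⊤}  OUT={b:-3; rest ⊤}
  B5:  IN={b:-3; rest ⊤}  OUT={b:-3, c:-4; rest ⊤}
  B6:  IN={b:-3, c:-4; rest ⊤}  OUT={b:-3, c:-4; rest ⊤}
  B7:  IN={b:-3, c:-4; rest ⊤}  OUT={b:-3, c:-4; rest ⊤}

Merge at B5: IN[B5] = OUT[B4] = {a: ⊤, b: -3, c: ⊤, d: ⊤, e: ⊤, f: ⊤}
Applying B5's transfer function to that IN value gives OUT[B5] (row B5 above).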